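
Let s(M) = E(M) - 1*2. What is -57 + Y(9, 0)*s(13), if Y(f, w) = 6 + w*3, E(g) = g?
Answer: 9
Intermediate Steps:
Y(f, w) = 6 + 3*w
s(M) = -2 + M (s(M) = M - 1*2 = M - 2 = -2 + M)
-57 + Y(9, 0)*s(13) = -57 + (6 + 3*0)*(-2 + 13) = -57 + (6 + 0)*11 = -57 + 6*11 = -57 + 66 = 9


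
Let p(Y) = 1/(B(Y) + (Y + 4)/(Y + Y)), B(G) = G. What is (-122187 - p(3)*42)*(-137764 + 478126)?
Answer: -1039781063574/25 ≈ -4.1591e+10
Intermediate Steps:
p(Y) = 1/(Y + (4 + Y)/(2*Y)) (p(Y) = 1/(Y + (Y + 4)/(Y + Y)) = 1/(Y + (4 + Y)/((2*Y))) = 1/(Y + (4 + Y)*(1/(2*Y))) = 1/(Y + (4 + Y)/(2*Y)))
(-122187 - p(3)*42)*(-137764 + 478126) = (-122187 - 2*3/(4 + 3 + 2*3²)*42)*(-137764 + 478126) = (-122187 - 2*3/(4 + 3 + 2*9)*42)*340362 = (-122187 - 2*3/(4 + 3 + 18)*42)*340362 = (-122187 - 2*3/25*42)*340362 = (-122187 - 1*6/25*42)*340362 = (-122187 - 6/25*42)*340362 = (-122187 - 252/25)*340362 = -3054927/25*340362 = -1039781063574/25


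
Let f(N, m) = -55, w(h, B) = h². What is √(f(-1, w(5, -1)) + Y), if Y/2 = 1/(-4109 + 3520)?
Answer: I*√19081833/589 ≈ 7.4164*I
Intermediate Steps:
Y = -2/589 (Y = 2/(-4109 + 3520) = 2/(-589) = 2*(-1/589) = -2/589 ≈ -0.0033956)
√(f(-1, w(5, -1)) + Y) = √(-55 - 2/589) = √(-32397/589) = I*√19081833/589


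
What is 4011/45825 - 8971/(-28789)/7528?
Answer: 289896474529/3310452867800 ≈ 0.087570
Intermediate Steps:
4011/45825 - 8971/(-28789)/7528 = 4011*(1/45825) - 8971*(-1/28789)*(1/7528) = 1337/15275 + (8971/28789)*(1/7528) = 1337/15275 + 8971/216723592 = 289896474529/3310452867800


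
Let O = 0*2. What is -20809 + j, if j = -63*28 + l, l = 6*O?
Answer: -22573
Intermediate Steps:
O = 0
l = 0 (l = 6*0 = 0)
j = -1764 (j = -63*28 + 0 = -1764 + 0 = -1764)
-20809 + j = -20809 - 1764 = -22573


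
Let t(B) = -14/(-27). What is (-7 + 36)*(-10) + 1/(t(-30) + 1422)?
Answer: -11138293/38408 ≈ -290.00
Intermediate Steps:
t(B) = 14/27 (t(B) = -14*(-1/27) = 14/27)
(-7 + 36)*(-10) + 1/(t(-30) + 1422) = (-7 + 36)*(-10) + 1/(14/27 + 1422) = 29*(-10) + 1/(38408/27) = -290 + 27/38408 = -11138293/38408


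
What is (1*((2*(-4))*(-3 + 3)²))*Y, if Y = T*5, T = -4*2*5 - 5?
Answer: 0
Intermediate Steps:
T = -45 (T = -8*5 - 5 = -40 - 5 = -45)
Y = -225 (Y = -45*5 = -225)
(1*((2*(-4))*(-3 + 3)²))*Y = (1*((2*(-4))*(-3 + 3)²))*(-225) = (1*(-8*0²))*(-225) = (1*(-8*0))*(-225) = (1*0)*(-225) = 0*(-225) = 0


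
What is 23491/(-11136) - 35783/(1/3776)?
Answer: -1504658570179/11136 ≈ -1.3512e+8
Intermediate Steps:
23491/(-11136) - 35783/(1/3776) = 23491*(-1/11136) - 35783/1/3776 = -23491/11136 - 35783*3776 = -23491/11136 - 135116608 = -1504658570179/11136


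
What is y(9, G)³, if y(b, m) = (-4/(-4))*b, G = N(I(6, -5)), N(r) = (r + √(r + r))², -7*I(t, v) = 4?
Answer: 729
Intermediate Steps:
I(t, v) = -4/7 (I(t, v) = -⅐*4 = -4/7)
N(r) = (r + √2*√r)² (N(r) = (r + √(2*r))² = (r + √2*√r)²)
G = (-4/7 + 2*I*√14/7)² (G = (-4/7 + √2*√(-4/7))² = (-4/7 + √2*(2*I*√7/7))² = (-4/7 + 2*I*√14/7)² ≈ -0.81633 - 1.2218*I)
y(b, m) = b (y(b, m) = (-4*(-¼))*b = 1*b = b)
y(9, G)³ = 9³ = 729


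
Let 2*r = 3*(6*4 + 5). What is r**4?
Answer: 57289761/16 ≈ 3.5806e+6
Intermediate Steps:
r = 87/2 (r = (3*(6*4 + 5))/2 = (3*(24 + 5))/2 = (3*29)/2 = (1/2)*87 = 87/2 ≈ 43.500)
r**4 = (87/2)**4 = 57289761/16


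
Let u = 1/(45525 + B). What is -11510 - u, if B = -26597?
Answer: -217861281/18928 ≈ -11510.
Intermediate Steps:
u = 1/18928 (u = 1/(45525 - 26597) = 1/18928 ≈ 5.2832e-5)
-11510 - u = -11510 - 1*1/18928 = -11510 - 1/18928 = -217861281/18928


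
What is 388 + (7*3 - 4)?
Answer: 405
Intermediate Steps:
388 + (7*3 - 4) = 388 + (21 - 4) = 388 + 17 = 405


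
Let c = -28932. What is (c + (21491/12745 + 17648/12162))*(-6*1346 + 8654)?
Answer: -1295907614801842/77502345 ≈ -1.6721e+7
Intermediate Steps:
(c + (21491/12745 + 17648/12162))*(-6*1346 + 8654) = (-28932 + (21491/12745 + 17648/12162))*(-6*1346 + 8654) = (-28932 + (21491*(1/12745) + 17648*(1/12162)))*(-8076 + 8654) = (-28932 + (21491/12745 + 8824/6081))*578 = (-28932 + 243148651/77502345)*578 = -2242054696889/77502345*578 = -1295907614801842/77502345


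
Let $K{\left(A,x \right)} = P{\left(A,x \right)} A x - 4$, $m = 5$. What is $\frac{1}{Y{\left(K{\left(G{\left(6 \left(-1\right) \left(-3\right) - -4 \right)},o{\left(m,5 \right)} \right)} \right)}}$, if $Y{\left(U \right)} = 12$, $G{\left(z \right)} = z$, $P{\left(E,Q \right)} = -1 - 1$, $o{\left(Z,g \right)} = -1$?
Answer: $\frac{1}{12} \approx 0.083333$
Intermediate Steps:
$P{\left(E,Q \right)} = -2$ ($P{\left(E,Q \right)} = -1 - 1 = -2$)
$K{\left(A,x \right)} = -4 - 2 A x$ ($K{\left(A,x \right)} = - 2 A x - 4 = -4 - 2 A x$)
$\frac{1}{Y{\left(K{\left(G{\left(6 \left(-1\right) \left(-3\right) - -4 \right)},o{\left(m,5 \right)} \right)} \right)}} = \frac{1}{12}$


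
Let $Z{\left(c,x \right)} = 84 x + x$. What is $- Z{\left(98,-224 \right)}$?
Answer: $19040$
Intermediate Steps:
$Z{\left(c,x \right)} = 85 x$
$- Z{\left(98,-224 \right)} = - 85 \left(-224\right) = \left(-1\right) \left(-19040\right) = 19040$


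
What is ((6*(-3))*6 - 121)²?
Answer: 52441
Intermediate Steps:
((6*(-3))*6 - 121)² = (-18*6 - 121)² = (-108 - 121)² = (-229)² = 52441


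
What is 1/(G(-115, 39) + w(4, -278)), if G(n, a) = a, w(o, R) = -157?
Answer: -1/118 ≈ -0.0084746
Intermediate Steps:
1/(G(-115, 39) + w(4, -278)) = 1/(39 - 157) = 1/(-118) = -1/118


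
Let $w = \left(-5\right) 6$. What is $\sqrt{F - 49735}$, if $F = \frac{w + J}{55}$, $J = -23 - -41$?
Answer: $\frac{i \sqrt{150449035}}{55} \approx 223.01 i$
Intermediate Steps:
$w = -30$
$J = 18$ ($J = -23 + 41 = 18$)
$F = - \frac{12}{55}$ ($F = \frac{-30 + 18}{55} = \left(-12\right) \frac{1}{55} = - \frac{12}{55} \approx -0.21818$)
$\sqrt{F - 49735} = \sqrt{- \frac{12}{55} - 49735} = \sqrt{- \frac{2735437}{55}} = \frac{i \sqrt{150449035}}{55}$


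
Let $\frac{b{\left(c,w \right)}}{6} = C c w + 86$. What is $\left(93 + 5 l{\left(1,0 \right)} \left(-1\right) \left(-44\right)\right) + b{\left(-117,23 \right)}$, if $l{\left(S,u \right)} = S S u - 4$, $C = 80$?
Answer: $-1291951$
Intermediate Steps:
$l{\left(S,u \right)} = -4 + u S^{2}$ ($l{\left(S,u \right)} = S^{2} u - 4 = u S^{2} - 4 = -4 + u S^{2}$)
$b{\left(c,w \right)} = 516 + 480 c w$ ($b{\left(c,w \right)} = 6 \left(80 c w + 86\right) = 6 \left(86 + 80 c w\right) = 516 + 480 c w$)
$\left(93 + 5 l{\left(1,0 \right)} \left(-1\right) \left(-44\right)\right) + b{\left(-117,23 \right)} = \left(93 + 5 \left(-4 + 0 \cdot 1^{2}\right) \left(-1\right) \left(-44\right)\right) + \left(516 + 480 \left(-117\right) 23\right) = \left(93 + 5 \left(-4 + 0 \cdot 1\right) \left(-1\right) \left(-44\right)\right) + \left(516 - 1291680\right) = \left(93 + 5 \left(-4 + 0\right) \left(-1\right) \left(-44\right)\right) - 1291164 = \left(93 + 5 \left(-4\right) \left(-1\right) \left(-44\right)\right) - 1291164 = \left(93 + \left(-20\right) \left(-1\right) \left(-44\right)\right) - 1291164 = \left(93 + 20 \left(-44\right)\right) - 1291164 = \left(93 - 880\right) - 1291164 = -787 - 1291164 = -1291951$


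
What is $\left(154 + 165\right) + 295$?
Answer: $614$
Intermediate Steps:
$\left(154 + 165\right) + 295 = 319 + 295 = 614$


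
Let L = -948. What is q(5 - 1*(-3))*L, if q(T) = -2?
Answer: 1896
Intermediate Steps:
q(5 - 1*(-3))*L = -2*(-948) = 1896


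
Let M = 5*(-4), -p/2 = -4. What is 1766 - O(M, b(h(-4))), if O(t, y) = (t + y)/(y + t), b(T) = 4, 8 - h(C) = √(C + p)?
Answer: 1765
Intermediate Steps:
p = 8 (p = -2*(-4) = 8)
h(C) = 8 - √(8 + C) (h(C) = 8 - √(C + 8) = 8 - √(8 + C))
M = -20
O(t, y) = 1 (O(t, y) = (t + y)/(t + y) = 1)
1766 - O(M, b(h(-4))) = 1766 - 1*1 = 1766 - 1 = 1765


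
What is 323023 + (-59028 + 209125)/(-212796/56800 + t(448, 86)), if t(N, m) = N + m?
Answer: 2434365681223/7529601 ≈ 3.2331e+5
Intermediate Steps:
323023 + (-59028 + 209125)/(-212796/56800 + t(448, 86)) = 323023 + (-59028 + 209125)/(-212796/56800 + (448 + 86)) = 323023 + 150097/(-212796*1/56800 + 534) = 323023 + 150097/(-53199/14200 + 534) = 323023 + 150097/(7529601/14200) = 323023 + 150097*(14200/7529601) = 323023 + 2131377400/7529601 = 2434365681223/7529601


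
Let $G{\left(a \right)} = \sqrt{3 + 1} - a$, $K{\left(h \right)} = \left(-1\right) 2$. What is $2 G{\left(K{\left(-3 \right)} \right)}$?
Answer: $8$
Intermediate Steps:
$K{\left(h \right)} = -2$
$G{\left(a \right)} = 2 - a$ ($G{\left(a \right)} = \sqrt{4} - a = 2 - a$)
$2 G{\left(K{\left(-3 \right)} \right)} = 2 \left(2 - -2\right) = 2 \left(2 + 2\right) = 2 \cdot 4 = 8$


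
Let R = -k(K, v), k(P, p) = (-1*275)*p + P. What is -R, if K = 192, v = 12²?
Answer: -39408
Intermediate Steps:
v = 144
k(P, p) = P - 275*p (k(P, p) = -275*p + P = P - 275*p)
R = 39408 (R = -(192 - 275*144) = -(192 - 39600) = -1*(-39408) = 39408)
-R = -1*39408 = -39408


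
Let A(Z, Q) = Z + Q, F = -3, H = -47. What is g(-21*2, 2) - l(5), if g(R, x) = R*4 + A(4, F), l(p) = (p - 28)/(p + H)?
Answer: -7037/42 ≈ -167.55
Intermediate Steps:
A(Z, Q) = Q + Z
l(p) = (-28 + p)/(-47 + p) (l(p) = (p - 28)/(p - 47) = (-28 + p)/(-47 + p))
g(R, x) = 1 + 4*R (g(R, x) = R*4 + (-3 + 4) = 4*R + 1 = 1 + 4*R)
g(-21*2, 2) - l(5) = (1 + 4*(-21*2)) - (-28 + 5)/(-47 + 5) = (1 + 4*(-42)) - (-23)/(-42) = (1 - 168) - (-1)*(-23)/42 = -167 - 1*23/42 = -167 - 23/42 = -7037/42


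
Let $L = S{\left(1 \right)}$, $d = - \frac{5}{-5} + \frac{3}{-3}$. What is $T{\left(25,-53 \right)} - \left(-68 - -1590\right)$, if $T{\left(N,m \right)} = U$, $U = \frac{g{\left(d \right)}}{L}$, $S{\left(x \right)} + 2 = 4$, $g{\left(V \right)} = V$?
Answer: $-1522$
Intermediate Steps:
$d = 0$ ($d = \left(-5\right) \left(- \frac{1}{5}\right) + 3 \left(- \frac{1}{3}\right) = 1 - 1 = 0$)
$S{\left(x \right)} = 2$ ($S{\left(x \right)} = -2 + 4 = 2$)
$L = 2$
$U = 0$ ($U = \frac{0}{2} = 0 \cdot \frac{1}{2} = 0$)
$T{\left(N,m \right)} = 0$
$T{\left(25,-53 \right)} - \left(-68 - -1590\right) = 0 - \left(-68 - -1590\right) = 0 - \left(-68 + 1590\right) = 0 - 1522 = -1522$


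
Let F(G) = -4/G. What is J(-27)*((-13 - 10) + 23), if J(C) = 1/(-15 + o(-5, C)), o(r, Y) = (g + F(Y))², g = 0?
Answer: 0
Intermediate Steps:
o(r, Y) = 16/Y² (o(r, Y) = (0 - 4/Y)² = (-4/Y)² = 16/Y²)
J(C) = 1/(-15 + 16/C²)
J(-27)*((-13 - 10) + 23) = ((-27)²/(16 - 15*(-27)²))*((-13 - 10) + 23) = (729/(16 - 15*729))*(-23 + 23) = (729/(16 - 10935))*0 = (729/(-10919))*0 = (729*(-1/10919))*0 = -729/10919*0 = 0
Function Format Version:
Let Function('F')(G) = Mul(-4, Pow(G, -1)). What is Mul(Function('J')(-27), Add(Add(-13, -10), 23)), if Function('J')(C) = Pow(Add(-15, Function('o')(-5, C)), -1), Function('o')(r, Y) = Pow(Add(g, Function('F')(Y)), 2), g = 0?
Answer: 0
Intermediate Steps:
Function('o')(r, Y) = Mul(16, Pow(Y, -2)) (Function('o')(r, Y) = Pow(Add(0, Mul(-4, Pow(Y, -1))), 2) = Pow(Mul(-4, Pow(Y, -1)), 2) = Mul(16, Pow(Y, -2)))
Function('J')(C) = Pow(Add(-15, Mul(16, Pow(C, -2))), -1)
Mul(Function('J')(-27), Add(Add(-13, -10), 23)) = Mul(Mul(Pow(-27, 2), Pow(Add(16, Mul(-15, Pow(-27, 2))), -1)), Add(Add(-13, -10), 23)) = Mul(Mul(729, Pow(Add(16, Mul(-15, 729)), -1)), Add(-23, 23)) = Mul(Mul(729, Pow(Add(16, -10935), -1)), 0) = Mul(Mul(729, Pow(-10919, -1)), 0) = Mul(Mul(729, Rational(-1, 10919)), 0) = Mul(Rational(-729, 10919), 0) = 0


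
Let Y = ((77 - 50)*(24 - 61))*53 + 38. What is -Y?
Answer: 52909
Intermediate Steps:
Y = -52909 (Y = (27*(-37))*53 + 38 = -999*53 + 38 = -52947 + 38 = -52909)
-Y = -1*(-52909) = 52909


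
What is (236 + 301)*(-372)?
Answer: -199764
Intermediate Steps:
(236 + 301)*(-372) = 537*(-372) = -199764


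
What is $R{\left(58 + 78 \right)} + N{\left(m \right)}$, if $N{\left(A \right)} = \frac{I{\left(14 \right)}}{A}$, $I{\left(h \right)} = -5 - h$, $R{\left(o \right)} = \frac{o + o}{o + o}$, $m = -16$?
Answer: $\frac{35}{16} \approx 2.1875$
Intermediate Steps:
$R{\left(o \right)} = 1$ ($R{\left(o \right)} = \frac{2 o}{2 o} = 2 o \frac{1}{2 o} = 1$)
$N{\left(A \right)} = - \frac{19}{A}$ ($N{\left(A \right)} = \frac{-5 - 14}{A} = - \frac{19}{A}$)
$R{\left(58 + 78 \right)} + N{\left(m \right)} = 1 - \frac{19}{-16} = 1 - - \frac{19}{16} = 1 + \frac{19}{16} = \frac{35}{16}$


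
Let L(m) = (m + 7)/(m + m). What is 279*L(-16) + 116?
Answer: 6223/32 ≈ 194.47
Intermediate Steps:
L(m) = (7 + m)/(2*m) (L(m) = (7 + m)/((2*m)) = (7 + m)*(1/(2*m)) = (7 + m)/(2*m))
279*L(-16) + 116 = 279*((½)*(7 - 16)/(-16)) + 116 = 279*((½)*(-1/16)*(-9)) + 116 = 279*(9/32) + 116 = 2511/32 + 116 = 6223/32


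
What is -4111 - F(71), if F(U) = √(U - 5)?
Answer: -4111 - √66 ≈ -4119.1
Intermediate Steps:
F(U) = √(-5 + U)
-4111 - F(71) = -4111 - √(-5 + 71) = -4111 - √66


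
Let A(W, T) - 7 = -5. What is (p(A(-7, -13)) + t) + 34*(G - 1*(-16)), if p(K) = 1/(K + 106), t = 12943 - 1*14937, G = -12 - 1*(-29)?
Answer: -94175/108 ≈ -871.99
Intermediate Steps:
A(W, T) = 2 (A(W, T) = 7 - 5 = 2)
G = 17 (G = -12 + 29 = 17)
t = -1994 (t = 12943 - 14937 = -1994)
p(K) = 1/(106 + K)
(p(A(-7, -13)) + t) + 34*(G - 1*(-16)) = (1/(106 + 2) - 1994) + 34*(17 - 1*(-16)) = (1/108 - 1994) + 34*(17 + 16) = (1/108 - 1994) + 34*33 = -215351/108 + 1122 = -94175/108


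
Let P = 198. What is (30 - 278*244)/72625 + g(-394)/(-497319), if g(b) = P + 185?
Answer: -4821005459/5159684625 ≈ -0.93436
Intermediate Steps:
g(b) = 383 (g(b) = 198 + 185 = 383)
(30 - 278*244)/72625 + g(-394)/(-497319) = (30 - 278*244)/72625 + 383/(-497319) = (30 - 67832)*(1/72625) + 383*(-1/497319) = -67802*1/72625 - 383/497319 = -9686/10375 - 383/497319 = -4821005459/5159684625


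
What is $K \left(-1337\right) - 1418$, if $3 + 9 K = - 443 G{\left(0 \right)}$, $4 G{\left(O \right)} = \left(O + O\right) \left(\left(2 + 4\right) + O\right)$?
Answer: $- \frac{2917}{3} \approx -972.33$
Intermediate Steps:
$G{\left(O \right)} = \frac{O \left(6 + O\right)}{2}$ ($G{\left(O \right)} = \frac{\left(O + O\right) \left(\left(2 + 4\right) + O\right)}{4} = \frac{2 O \left(6 + O\right)}{4} = \frac{O \left(6 + O\right)}{2}$)
$K = - \frac{1}{3}$ ($K = - \frac{1}{3} + \frac{\left(-443\right) \frac{1}{2} \cdot 0 \left(6 + 0\right)}{9} = - \frac{1}{3} + \frac{\left(-443\right) \frac{1}{2} \cdot 0 \cdot 6}{9} = - \frac{1}{3} + \frac{\left(-443\right) 0}{9} = - \frac{1}{3} + \frac{1}{9} \cdot 0 = - \frac{1}{3} + 0 = - \frac{1}{3} \approx -0.33333$)
$K \left(-1337\right) - 1418 = \left(- \frac{1}{3}\right) \left(-1337\right) - 1418 = \frac{1337}{3} - 1418 = - \frac{2917}{3}$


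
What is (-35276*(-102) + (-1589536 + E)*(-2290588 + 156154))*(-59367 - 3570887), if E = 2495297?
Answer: 7018310072325794988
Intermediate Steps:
(-35276*(-102) + (-1589536 + E)*(-2290588 + 156154))*(-59367 - 3570887) = (-35276*(-102) + (-1589536 + 2495297)*(-2290588 + 156154))*(-59367 - 3570887) = (3598152 + 905761*(-2134434))*(-3630254) = (3598152 - 1933287074274)*(-3630254) = -1933283476122*(-3630254) = 7018310072325794988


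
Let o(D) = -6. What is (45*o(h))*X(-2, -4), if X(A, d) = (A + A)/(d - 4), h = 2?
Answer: -135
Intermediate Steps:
X(A, d) = 2*A/(-4 + d) (X(A, d) = (2*A)/(-4 + d) = 2*A/(-4 + d))
(45*o(h))*X(-2, -4) = (45*(-6))*(2*(-2)/(-4 - 4)) = -540*(-2)/(-8) = -540*(-2)*(-1)/8 = -270*½ = -135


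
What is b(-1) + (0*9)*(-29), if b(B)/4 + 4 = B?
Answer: -20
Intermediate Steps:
b(B) = -16 + 4*B
b(-1) + (0*9)*(-29) = (-16 + 4*(-1)) + (0*9)*(-29) = (-16 - 4) + 0*(-29) = -20 + 0 = -20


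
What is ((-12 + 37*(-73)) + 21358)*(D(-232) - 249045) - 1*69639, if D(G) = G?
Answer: -4647839304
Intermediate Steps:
((-12 + 37*(-73)) + 21358)*(D(-232) - 249045) - 1*69639 = ((-12 + 37*(-73)) + 21358)*(-232 - 249045) - 1*69639 = ((-12 - 2701) + 21358)*(-249277) - 69639 = (-2713 + 21358)*(-249277) - 69639 = 18645*(-249277) - 69639 = -4647769665 - 69639 = -4647839304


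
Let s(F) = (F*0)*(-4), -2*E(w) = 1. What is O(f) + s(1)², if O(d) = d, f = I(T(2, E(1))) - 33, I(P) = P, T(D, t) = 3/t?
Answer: -39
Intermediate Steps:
E(w) = -½ (E(w) = -½*1 = -½)
f = -39 (f = 3/(-½) - 33 = 3*(-2) - 33 = -6 - 33 = -39)
s(F) = 0 (s(F) = 0*(-4) = 0)
O(f) + s(1)² = -39 + 0² = -39 + 0 = -39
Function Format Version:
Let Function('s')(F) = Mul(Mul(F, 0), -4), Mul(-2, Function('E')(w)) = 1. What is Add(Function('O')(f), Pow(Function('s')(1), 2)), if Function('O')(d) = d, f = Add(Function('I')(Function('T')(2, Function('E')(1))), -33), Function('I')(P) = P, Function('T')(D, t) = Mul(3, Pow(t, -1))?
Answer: -39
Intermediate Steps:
Function('E')(w) = Rational(-1, 2) (Function('E')(w) = Mul(Rational(-1, 2), 1) = Rational(-1, 2))
f = -39 (f = Add(Mul(3, Pow(Rational(-1, 2), -1)), -33) = Add(Mul(3, -2), -33) = Add(-6, -33) = -39)
Function('s')(F) = 0 (Function('s')(F) = Mul(0, -4) = 0)
Add(Function('O')(f), Pow(Function('s')(1), 2)) = Add(-39, Pow(0, 2)) = Add(-39, 0) = -39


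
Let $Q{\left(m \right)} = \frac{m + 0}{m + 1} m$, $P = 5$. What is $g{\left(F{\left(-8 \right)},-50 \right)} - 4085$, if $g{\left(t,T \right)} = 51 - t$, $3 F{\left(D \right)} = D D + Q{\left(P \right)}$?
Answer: $- \frac{73021}{18} \approx -4056.7$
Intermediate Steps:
$Q{\left(m \right)} = \frac{m^{2}}{1 + m}$ ($Q{\left(m \right)} = \frac{m}{1 + m} m = \frac{m^{2}}{1 + m}$)
$F{\left(D \right)} = \frac{25}{18} + \frac{D^{2}}{3}$ ($F{\left(D \right)} = \frac{D D + \frac{5^{2}}{1 + 5}}{3} = \frac{D^{2} + \frac{25}{6}}{3} = \frac{\frac{25}{6} + D^{2}}{3} = \frac{25}{18} + \frac{D^{2}}{3}$)
$g{\left(F{\left(-8 \right)},-50 \right)} - 4085 = \left(51 - \left(\frac{25}{18} + \frac{\left(-8\right)^{2}}{3}\right)\right) - 4085 = \left(51 - \left(\frac{25}{18} + \frac{1}{3} \cdot 64\right)\right) - 4085 = \left(51 - \left(\frac{25}{18} + \frac{64}{3}\right)\right) - 4085 = \left(51 - \frac{409}{18}\right) - 4085 = \frac{509}{18} - 4085 = - \frac{73021}{18}$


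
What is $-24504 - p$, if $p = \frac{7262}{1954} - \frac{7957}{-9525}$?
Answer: $- \frac{228074745464}{9305925} \approx -24509.0$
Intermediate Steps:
$p = \frac{42359264}{9305925}$ ($p = 7262 \cdot \frac{1}{1954} - - \frac{7957}{9525} = \frac{3631}{977} + \frac{7957}{9525} = \frac{42359264}{9305925} \approx 4.5519$)
$-24504 - p = -24504 - \frac{42359264}{9305925} = - \frac{228074745464}{9305925}$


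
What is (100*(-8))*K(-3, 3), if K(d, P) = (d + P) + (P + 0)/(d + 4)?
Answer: -2400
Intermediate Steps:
K(d, P) = P + d + P/(4 + d) (K(d, P) = (P + d) + P/(4 + d) = P + d + P/(4 + d))
(100*(-8))*K(-3, 3) = (100*(-8))*(((-3)² + 4*(-3) + 5*3 + 3*(-3))/(4 - 3)) = -800*(9 - 12 + 15 - 9)/1 = -800*3 = -2400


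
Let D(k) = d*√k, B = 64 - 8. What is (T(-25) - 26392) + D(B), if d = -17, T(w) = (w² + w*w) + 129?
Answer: -25013 - 34*√14 ≈ -25140.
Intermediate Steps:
B = 56
T(w) = 129 + 2*w² (T(w) = (w² + w²) + 129 = 2*w² + 129 = 129 + 2*w²)
D(k) = -17*√k
(T(-25) - 26392) + D(B) = ((129 + 2*(-25)²) - 26392) - 34*√14 = ((129 + 2*625) - 26392) - 34*√14 = ((129 + 1250) - 26392) - 34*√14 = (1379 - 26392) - 34*√14 = -25013 - 34*√14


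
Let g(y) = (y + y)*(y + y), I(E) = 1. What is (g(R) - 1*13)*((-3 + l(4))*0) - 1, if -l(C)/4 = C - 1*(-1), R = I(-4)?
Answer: -1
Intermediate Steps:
R = 1
l(C) = -4 - 4*C (l(C) = -4*(C - 1*(-1)) = -4*(C + 1) = -4*(1 + C) = -4 - 4*C)
g(y) = 4*y² (g(y) = (2*y)*(2*y) = 4*y²)
(g(R) - 1*13)*((-3 + l(4))*0) - 1 = (4*1² - 1*13)*((-3 + (-4 - 4*4))*0) - 1 = (4*1 - 13)*((-3 + (-4 - 16))*0) - 1 = (4 - 13)*((-3 - 20)*0) - 1 = -(-207)*0 - 1 = -9*0 - 1 = 0 - 1 = -1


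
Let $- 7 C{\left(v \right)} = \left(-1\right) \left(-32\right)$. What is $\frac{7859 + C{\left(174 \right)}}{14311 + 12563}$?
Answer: $\frac{6109}{20902} \approx 0.29227$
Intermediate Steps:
$C{\left(v \right)} = - \frac{32}{7}$ ($C{\left(v \right)} = - \frac{\left(-1\right) \left(-32\right)}{7} = \left(- \frac{1}{7}\right) 32 = - \frac{32}{7}$)
$\frac{7859 + C{\left(174 \right)}}{14311 + 12563} = \frac{7859 - \frac{32}{7}}{14311 + 12563} = \frac{54981}{7 \cdot 26874} = \frac{54981}{7} \cdot \frac{1}{26874} = \frac{6109}{20902}$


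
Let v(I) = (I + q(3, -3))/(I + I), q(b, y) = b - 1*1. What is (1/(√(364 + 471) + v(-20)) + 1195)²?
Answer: 159227355174250625/111501898561 + 319226420000*√835/111501898561 ≈ 1.4281e+6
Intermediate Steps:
q(b, y) = -1 + b (q(b, y) = b - 1 = -1 + b)
v(I) = (2 + I)/(2*I) (v(I) = (I + (-1 + 3))/(I + I) = (I + 2)/((2*I)) = (2 + I)*(1/(2*I)) = (2 + I)/(2*I))
(1/(√(364 + 471) + v(-20)) + 1195)² = (1/(√(364 + 471) + (½)*(2 - 20)/(-20)) + 1195)² = (1/(√835 + (½)*(-1/20)*(-18)) + 1195)² = (1/(√835 + 9/20) + 1195)² = (1/(9/20 + √835) + 1195)² = (1195 + 1/(9/20 + √835))²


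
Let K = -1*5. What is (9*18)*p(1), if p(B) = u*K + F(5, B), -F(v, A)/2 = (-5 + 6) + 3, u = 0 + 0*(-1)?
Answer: -1296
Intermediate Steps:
u = 0 (u = 0 + 0 = 0)
F(v, A) = -8 (F(v, A) = -2*((-5 + 6) + 3) = -2*(1 + 3) = -2*4 = -8)
K = -5
p(B) = -8 (p(B) = 0*(-5) - 8 = 0 - 8 = -8)
(9*18)*p(1) = (9*18)*(-8) = 162*(-8) = -1296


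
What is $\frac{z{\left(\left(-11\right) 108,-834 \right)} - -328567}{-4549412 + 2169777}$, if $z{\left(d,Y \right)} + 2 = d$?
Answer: $- \frac{327377}{2379635} \approx -0.13757$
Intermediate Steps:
$z{\left(d,Y \right)} = -2 + d$
$\frac{z{\left(\left(-11\right) 108,-834 \right)} - -328567}{-4549412 + 2169777} = \frac{\left(-2 - 1188\right) - -328567}{-4549412 + 2169777} = \frac{\left(-2 - 1188\right) + \left(329440 - 873\right)}{-2379635} = \left(-1190 + 328567\right) \left(- \frac{1}{2379635}\right) = 327377 \left(- \frac{1}{2379635}\right) = - \frac{327377}{2379635}$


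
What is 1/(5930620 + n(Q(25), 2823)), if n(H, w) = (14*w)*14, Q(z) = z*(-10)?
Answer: 1/6483928 ≈ 1.5423e-7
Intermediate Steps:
Q(z) = -10*z
n(H, w) = 196*w
1/(5930620 + n(Q(25), 2823)) = 1/(5930620 + 196*2823) = 1/(5930620 + 553308) = 1/6483928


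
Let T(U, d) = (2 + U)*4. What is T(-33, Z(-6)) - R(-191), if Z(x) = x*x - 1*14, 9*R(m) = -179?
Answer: -937/9 ≈ -104.11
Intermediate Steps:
R(m) = -179/9 (R(m) = (⅑)*(-179) = -179/9)
Z(x) = -14 + x² (Z(x) = x² - 14 = -14 + x²)
T(U, d) = 8 + 4*U
T(-33, Z(-6)) - R(-191) = (8 + 4*(-33)) - 1*(-179/9) = (8 - 132) + 179/9 = -124 + 179/9 = -937/9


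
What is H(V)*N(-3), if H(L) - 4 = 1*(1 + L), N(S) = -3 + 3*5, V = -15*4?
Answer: -660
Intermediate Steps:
V = -60
N(S) = 12 (N(S) = -3 + 15 = 12)
H(L) = 5 + L (H(L) = 4 + 1*(1 + L) = 4 + (1 + L) = 5 + L)
H(V)*N(-3) = (5 - 60)*12 = -55*12 = -660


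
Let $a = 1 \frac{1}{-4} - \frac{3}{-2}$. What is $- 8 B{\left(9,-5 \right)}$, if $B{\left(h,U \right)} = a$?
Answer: $-10$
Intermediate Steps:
$a = \frac{5}{4}$ ($a = 1 \left(- \frac{1}{4}\right) - - \frac{3}{2} = - \frac{1}{4} + \frac{3}{2} = \frac{5}{4} \approx 1.25$)
$B{\left(h,U \right)} = \frac{5}{4}$
$- 8 B{\left(9,-5 \right)} = \left(-8\right) \frac{5}{4} = -10$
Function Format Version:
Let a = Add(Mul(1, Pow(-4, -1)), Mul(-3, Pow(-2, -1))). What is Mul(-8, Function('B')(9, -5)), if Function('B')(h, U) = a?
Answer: -10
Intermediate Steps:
a = Rational(5, 4) (a = Add(Mul(1, Rational(-1, 4)), Mul(-3, Rational(-1, 2))) = Add(Rational(-1, 4), Rational(3, 2)) = Rational(5, 4) ≈ 1.2500)
Function('B')(h, U) = Rational(5, 4)
Mul(-8, Function('B')(9, -5)) = Mul(-8, Rational(5, 4)) = -10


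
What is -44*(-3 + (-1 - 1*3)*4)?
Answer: 836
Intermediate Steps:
-44*(-3 + (-1 - 1*3)*4) = -44*(-3 + (-1 - 3)*4) = -44*(-3 - 4*4) = -44*(-3 - 16) = -44*(-19) = 836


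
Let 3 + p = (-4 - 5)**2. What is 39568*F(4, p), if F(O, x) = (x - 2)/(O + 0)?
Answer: 751792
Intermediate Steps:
p = 78 (p = -3 + (-4 - 5)**2 = -3 + (-9)**2 = -3 + 81 = 78)
F(O, x) = (-2 + x)/O
39568*F(4, p) = 39568*((-2 + 78)/4) = 39568*((1/4)*76) = 39568*19 = 751792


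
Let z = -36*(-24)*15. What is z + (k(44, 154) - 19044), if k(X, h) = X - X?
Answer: -6084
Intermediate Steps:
k(X, h) = 0
z = 12960 (z = 864*15 = 12960)
z + (k(44, 154) - 19044) = 12960 + (0 - 19044) = 12960 - 19044 = -6084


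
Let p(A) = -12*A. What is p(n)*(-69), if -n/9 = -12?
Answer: 89424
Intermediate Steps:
n = 108 (n = -9*(-12) = 108)
p(n)*(-69) = -12*108*(-69) = -1296*(-69) = 89424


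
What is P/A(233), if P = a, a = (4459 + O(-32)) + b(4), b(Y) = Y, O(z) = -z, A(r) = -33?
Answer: -4495/33 ≈ -136.21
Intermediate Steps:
a = 4495 (a = (4459 - 1*(-32)) + 4 = (4459 + 32) + 4 = 4491 + 4 = 4495)
P = 4495
P/A(233) = 4495/(-33) = 4495*(-1/33) = -4495/33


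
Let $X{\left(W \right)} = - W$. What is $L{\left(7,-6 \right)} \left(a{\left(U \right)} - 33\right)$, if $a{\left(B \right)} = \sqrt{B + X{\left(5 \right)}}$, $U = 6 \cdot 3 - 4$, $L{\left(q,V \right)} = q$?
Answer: $-210$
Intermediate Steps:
$U = 14$ ($U = 18 - 4 = 14$)
$a{\left(B \right)} = \sqrt{-5 + B}$ ($a{\left(B \right)} = \sqrt{B - 5} = \sqrt{-5 + B}$)
$L{\left(7,-6 \right)} \left(a{\left(U \right)} - 33\right) = 7 \left(\sqrt{-5 + 14} - 33\right) = 7 \left(\sqrt{9} - 33\right) = 7 \left(3 - 33\right) = 7 \left(-30\right) = -210$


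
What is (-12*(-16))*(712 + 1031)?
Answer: 334656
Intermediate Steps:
(-12*(-16))*(712 + 1031) = 192*1743 = 334656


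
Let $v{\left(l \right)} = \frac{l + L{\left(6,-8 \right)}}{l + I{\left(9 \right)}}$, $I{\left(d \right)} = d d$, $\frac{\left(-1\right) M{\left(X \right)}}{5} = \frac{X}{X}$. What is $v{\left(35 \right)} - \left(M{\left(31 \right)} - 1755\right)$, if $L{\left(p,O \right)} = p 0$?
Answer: $\frac{204195}{116} \approx 1760.3$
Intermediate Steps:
$L{\left(p,O \right)} = 0$
$M{\left(X \right)} = -5$ ($M{\left(X \right)} = - 5 \frac{X}{X} = \left(-5\right) 1 = -5$)
$I{\left(d \right)} = d^{2}$
$v{\left(l \right)} = \frac{l}{81 + l}$ ($v{\left(l \right)} = \frac{l + 0}{l + 9^{2}} = \frac{l}{l + 81} = \frac{l}{81 + l}$)
$v{\left(35 \right)} - \left(M{\left(31 \right)} - 1755\right) = \frac{35}{81 + 35} - \left(-5 - 1755\right) = \frac{35}{116} - \left(-5 - 1755\right) = 35 \cdot \frac{1}{116} - -1760 = \frac{35}{116} + 1760 = \frac{204195}{116}$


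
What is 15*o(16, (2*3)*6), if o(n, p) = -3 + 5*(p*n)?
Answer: 43155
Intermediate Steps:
o(n, p) = -3 + 5*n*p (o(n, p) = -3 + 5*(n*p) = -3 + 5*n*p)
15*o(16, (2*3)*6) = 15*(-3 + 5*16*((2*3)*6)) = 15*(-3 + 5*16*(6*6)) = 15*(-3 + 5*16*36) = 15*(-3 + 2880) = 15*2877 = 43155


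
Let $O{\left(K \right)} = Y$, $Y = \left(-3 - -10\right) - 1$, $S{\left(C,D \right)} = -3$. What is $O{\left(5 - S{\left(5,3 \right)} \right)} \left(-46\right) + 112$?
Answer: $-164$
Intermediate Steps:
$Y = 6$ ($Y = \left(-3 + 10\right) - 1 = 7 - 1 = 6$)
$O{\left(K \right)} = 6$
$O{\left(5 - S{\left(5,3 \right)} \right)} \left(-46\right) + 112 = 6 \left(-46\right) + 112 = -276 + 112 = -164$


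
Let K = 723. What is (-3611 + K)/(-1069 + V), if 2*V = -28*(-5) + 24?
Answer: 2888/987 ≈ 2.9260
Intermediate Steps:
V = 82 (V = (-28*(-5) + 24)/2 = (140 + 24)/2 = (½)*164 = 82)
(-3611 + K)/(-1069 + V) = (-3611 + 723)/(-1069 + 82) = -2888/(-987) = -2888*(-1/987) = 2888/987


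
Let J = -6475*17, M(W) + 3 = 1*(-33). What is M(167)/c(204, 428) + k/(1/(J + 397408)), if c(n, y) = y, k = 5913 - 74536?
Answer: -2109788813122/107 ≈ -1.9718e+10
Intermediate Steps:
M(W) = -36 (M(W) = -3 + 1*(-33) = -3 - 33 = -36)
J = -110075
k = -68623
M(167)/c(204, 428) + k/(1/(J + 397408)) = -36/428 - 68623/(1/(-110075 + 397408)) = -36*1/428 - 68623/(1/287333) = -9/107 - 68623/1/287333 = -9/107 - 68623*287333 = -9/107 - 19717652459 = -2109788813122/107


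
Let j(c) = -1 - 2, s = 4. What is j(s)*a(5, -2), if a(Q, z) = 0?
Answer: 0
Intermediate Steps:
j(c) = -3
j(s)*a(5, -2) = -3*0 = 0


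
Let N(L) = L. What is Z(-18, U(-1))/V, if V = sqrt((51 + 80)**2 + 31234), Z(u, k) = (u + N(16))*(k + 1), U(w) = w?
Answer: 0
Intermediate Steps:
Z(u, k) = (1 + k)*(16 + u) (Z(u, k) = (u + 16)*(k + 1) = (16 + u)*(1 + k) = (1 + k)*(16 + u))
V = sqrt(48395) (V = sqrt(131**2 + 31234) = sqrt(17161 + 31234) = sqrt(48395) ≈ 219.99)
Z(-18, U(-1))/V = (16 - 18 + 16*(-1) - 1*(-18))/(sqrt(48395)) = (16 - 18 - 16 + 18)*(sqrt(48395)/48395) = 0*(sqrt(48395)/48395) = 0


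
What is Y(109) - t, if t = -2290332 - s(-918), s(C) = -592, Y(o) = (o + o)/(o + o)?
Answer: 2289741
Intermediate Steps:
Y(o) = 1 (Y(o) = (2*o)/((2*o)) = (2*o)*(1/(2*o)) = 1)
t = -2289740 (t = -2290332 - 1*(-592) = -2290332 + 592 = -2289740)
Y(109) - t = 1 - 1*(-2289740) = 1 + 2289740 = 2289741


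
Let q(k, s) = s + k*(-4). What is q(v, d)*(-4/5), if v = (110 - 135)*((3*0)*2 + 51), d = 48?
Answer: -20592/5 ≈ -4118.4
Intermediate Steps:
v = -1275 (v = -25*(0*2 + 51) = -25*(0 + 51) = -25*51 = -1275)
q(k, s) = s - 4*k
q(v, d)*(-4/5) = (48 - 4*(-1275))*(-4/5) = (48 + 5100)*(-4*1/5) = 5148*(-4/5) = -20592/5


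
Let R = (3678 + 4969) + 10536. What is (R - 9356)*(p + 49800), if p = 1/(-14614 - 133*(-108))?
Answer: 122346140173/250 ≈ 4.8938e+8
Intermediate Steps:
R = 19183 (R = 8647 + 10536 = 19183)
p = -1/250 (p = 1/(-14614 + 14364) = 1/(-250) = -1/250 ≈ -0.0040000)
(R - 9356)*(p + 49800) = (19183 - 9356)*(-1/250 + 49800) = 9827*(12449999/250) = 122346140173/250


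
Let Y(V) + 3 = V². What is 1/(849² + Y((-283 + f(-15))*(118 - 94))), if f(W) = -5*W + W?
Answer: 1/29364702 ≈ 3.4054e-8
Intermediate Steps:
f(W) = -4*W
Y(V) = -3 + V²
1/(849² + Y((-283 + f(-15))*(118 - 94))) = 1/(849² + (-3 + ((-283 - 4*(-15))*(118 - 94))²)) = 1/(720801 + (-3 + ((-283 + 60)*24)²)) = 1/(720801 + (-3 + (-223*24)²)) = 1/(720801 + (-3 + (-5352)²)) = 1/(720801 + (-3 + 28643904)) = 1/(720801 + 28643901) = 1/29364702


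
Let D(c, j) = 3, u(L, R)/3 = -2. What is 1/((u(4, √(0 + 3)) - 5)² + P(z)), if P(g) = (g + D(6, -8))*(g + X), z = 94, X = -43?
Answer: 1/5068 ≈ 0.00019732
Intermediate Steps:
u(L, R) = -6 (u(L, R) = 3*(-2) = -6)
P(g) = (-43 + g)*(3 + g) (P(g) = (g + 3)*(g - 43) = (3 + g)*(-43 + g) = (-43 + g)*(3 + g))
1/((u(4, √(0 + 3)) - 5)² + P(z)) = 1/((-6 - 5)² + (-129 + 94² - 40*94)) = 1/((-11)² + (-129 + 8836 - 3760)) = 1/(121 + 4947) = 1/5068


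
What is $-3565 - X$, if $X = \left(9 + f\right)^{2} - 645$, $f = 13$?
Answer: $-3404$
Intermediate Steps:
$X = -161$ ($X = \left(9 + 13\right)^{2} - 645 = 22^{2} - 645 = 484 - 645 = -161$)
$-3565 - X = -3565 - -161 = -3565 + 161 = -3404$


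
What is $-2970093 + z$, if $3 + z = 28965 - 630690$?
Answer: $-3571821$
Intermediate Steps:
$z = -601728$ ($z = -3 + \left(28965 - 630690\right) = -3 - 601725 = -601728$)
$-2970093 + z = -2970093 - 601728 = -3571821$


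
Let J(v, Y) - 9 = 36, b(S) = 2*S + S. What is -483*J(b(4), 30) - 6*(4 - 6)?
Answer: -21723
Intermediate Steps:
b(S) = 3*S
J(v, Y) = 45 (J(v, Y) = 9 + 36 = 45)
-483*J(b(4), 30) - 6*(4 - 6) = -483*45 - 6*(4 - 6) = -21735 - 6*(-2) = -21735 + 12 = -21723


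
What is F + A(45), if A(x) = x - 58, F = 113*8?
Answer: 891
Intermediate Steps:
F = 904
A(x) = -58 + x
F + A(45) = 904 + (-58 + 45) = 904 - 13 = 891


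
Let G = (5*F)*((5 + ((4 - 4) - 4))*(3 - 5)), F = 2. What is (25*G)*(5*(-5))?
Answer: 12500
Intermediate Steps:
G = -20 (G = (5*2)*((5 + ((4 - 4) - 4))*(3 - 5)) = 10*((5 + (0 - 4))*(-2)) = 10*((5 - 4)*(-2)) = 10*(1*(-2)) = 10*(-2) = -20)
(25*G)*(5*(-5)) = (25*(-20))*(5*(-5)) = -500*(-25) = 12500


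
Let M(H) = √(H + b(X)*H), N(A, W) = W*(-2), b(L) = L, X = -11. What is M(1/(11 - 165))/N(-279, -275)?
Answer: √385/42350 ≈ 0.00046332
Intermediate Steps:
N(A, W) = -2*W
M(H) = √10*√(-H) (M(H) = √(H - 11*H) = √(-10*H) = √10*√(-H))
M(1/(11 - 165))/N(-279, -275) = (√10*√(-1/(11 - 165)))/((-2*(-275))) = (√10*√(-1/(-154)))/550 = (√10*√(-1*(-1/154)))*(1/550) = (√10*√(1/154))*(1/550) = (√10*(√154/154))*(1/550) = (√385/77)*(1/550) = √385/42350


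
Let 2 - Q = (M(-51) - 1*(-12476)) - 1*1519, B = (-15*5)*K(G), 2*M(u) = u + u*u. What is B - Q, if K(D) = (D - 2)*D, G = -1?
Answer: 12005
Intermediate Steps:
K(D) = D*(-2 + D) (K(D) = (-2 + D)*D = D*(-2 + D))
M(u) = u/2 + u²/2 (M(u) = (u + u*u)/2 = (u + u²)/2 = u/2 + u²/2)
B = -225 (B = (-15*5)*(-(-2 - 1)) = -(-75)*(-3) = -75*3 = -225)
Q = -12230 (Q = 2 - (((½)*(-51)*(1 - 51) - 1*(-12476)) - 1*1519) = 2 - (((½)*(-51)*(-50) + 12476) - 1519) = 2 - ((1275 + 12476) - 1519) = 2 - (13751 - 1519) = 2 - 1*12232 = 2 - 12232 = -12230)
B - Q = -225 - 1*(-12230) = -225 + 12230 = 12005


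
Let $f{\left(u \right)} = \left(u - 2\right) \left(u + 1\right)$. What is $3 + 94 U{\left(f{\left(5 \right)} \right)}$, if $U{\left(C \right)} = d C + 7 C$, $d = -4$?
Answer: $5079$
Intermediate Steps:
$f{\left(u \right)} = \left(1 + u\right) \left(-2 + u\right)$ ($f{\left(u \right)} = \left(-2 + u\right) \left(1 + u\right) = \left(1 + u\right) \left(-2 + u\right)$)
$U{\left(C \right)} = 3 C$ ($U{\left(C \right)} = - 4 C + 7 C = 3 C$)
$3 + 94 U{\left(f{\left(5 \right)} \right)} = 3 + 94 \cdot 3 \left(-2 + 5^{2} - 5\right) = 3 + 94 \cdot 3 \left(-2 + 25 - 5\right) = 3 + 94 \cdot 3 \cdot 18 = 3 + 94 \cdot 54 = 3 + 5076 = 5079$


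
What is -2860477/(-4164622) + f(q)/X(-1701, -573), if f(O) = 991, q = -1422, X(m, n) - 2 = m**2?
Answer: 8280639873633/12049929788666 ≈ 0.68719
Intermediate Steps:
X(m, n) = 2 + m**2
-2860477/(-4164622) + f(q)/X(-1701, -573) = -2860477/(-4164622) + 991/(2 + (-1701)**2) = -2860477*(-1/4164622) + 991/(2 + 2893401) = 2860477/4164622 + 991/2893403 = 8280639873633/12049929788666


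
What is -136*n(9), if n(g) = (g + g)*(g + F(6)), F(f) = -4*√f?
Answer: -22032 + 9792*√6 ≈ 1953.4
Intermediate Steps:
n(g) = 2*g*(g - 4*√6) (n(g) = (g + g)*(g - 4*√6) = (2*g)*(g - 4*√6) = 2*g*(g - 4*√6))
-136*n(9) = -272*9*(9 - 4*√6) = -136*(162 - 72*√6) = -22032 + 9792*√6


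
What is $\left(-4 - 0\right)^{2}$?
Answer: $16$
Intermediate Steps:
$\left(-4 - 0\right)^{2} = \left(-4 + 0\right)^{2} = \left(-4\right)^{2} = 16$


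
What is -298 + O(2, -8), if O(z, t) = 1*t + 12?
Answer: -294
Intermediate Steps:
O(z, t) = 12 + t (O(z, t) = t + 12 = 12 + t)
-298 + O(2, -8) = -298 + (12 - 8) = -298 + 4 = -294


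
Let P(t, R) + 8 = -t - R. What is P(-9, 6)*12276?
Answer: -61380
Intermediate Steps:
P(t, R) = -8 - R - t (P(t, R) = -8 + (-t - R) = -8 + (-R - t) = -8 - R - t)
P(-9, 6)*12276 = (-8 - 1*6 - 1*(-9))*12276 = (-8 - 6 + 9)*12276 = -5*12276 = -61380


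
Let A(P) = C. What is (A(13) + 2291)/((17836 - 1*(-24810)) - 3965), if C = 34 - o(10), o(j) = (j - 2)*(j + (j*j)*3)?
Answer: -155/38681 ≈ -0.0040071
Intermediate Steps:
o(j) = (-2 + j)*(j + 3*j²) (o(j) = (-2 + j)*(j + j²*3) = (-2 + j)*(j + 3*j²))
C = -2446 (C = 34 - 10*(-2 - 5*10 + 3*10²) = 34 - 10*(-2 - 50 + 3*100) = 34 - 10*(-2 - 50 + 300) = 34 - 10*248 = 34 - 1*2480 = 34 - 2480 = -2446)
A(P) = -2446
(A(13) + 2291)/((17836 - 1*(-24810)) - 3965) = (-2446 + 2291)/((17836 - 1*(-24810)) - 3965) = -155/((17836 + 24810) - 3965) = -155/(42646 - 3965) = -155/38681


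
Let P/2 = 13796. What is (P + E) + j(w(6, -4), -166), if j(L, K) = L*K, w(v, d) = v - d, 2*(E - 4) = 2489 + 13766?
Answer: 68127/2 ≈ 34064.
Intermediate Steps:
E = 16263/2 (E = 4 + (2489 + 13766)/2 = 4 + (1/2)*16255 = 4 + 16255/2 = 16263/2 ≈ 8131.5)
P = 27592 (P = 2*13796 = 27592)
j(L, K) = K*L
(P + E) + j(w(6, -4), -166) = (27592 + 16263/2) - 166*(6 - 1*(-4)) = 71447/2 - 166*(6 + 4) = 71447/2 - 166*10 = 71447/2 - 1660 = 68127/2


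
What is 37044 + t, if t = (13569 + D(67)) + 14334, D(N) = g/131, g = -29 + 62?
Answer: 8508090/131 ≈ 64947.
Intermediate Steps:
g = 33
D(N) = 33/131
t = 3655326/131 (t = (13569 + 33/131) + 14334 = 1777572/131 + 14334 = 3655326/131 ≈ 27903.)
37044 + t = 37044 + 3655326/131 = 8508090/131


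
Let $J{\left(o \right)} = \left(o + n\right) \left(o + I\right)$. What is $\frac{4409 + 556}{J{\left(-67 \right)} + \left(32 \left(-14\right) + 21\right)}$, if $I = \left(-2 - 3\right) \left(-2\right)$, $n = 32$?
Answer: $\frac{4965}{1568} \approx 3.1665$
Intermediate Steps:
$I = 10$ ($I = \left(-5\right) \left(-2\right) = 10$)
$J{\left(o \right)} = \left(10 + o\right) \left(32 + o\right)$ ($J{\left(o \right)} = \left(o + 32\right) \left(o + 10\right) = \left(32 + o\right) \left(10 + o\right) = \left(10 + o\right) \left(32 + o\right)$)
$\frac{4409 + 556}{J{\left(-67 \right)} + \left(32 \left(-14\right) + 21\right)} = \frac{4409 + 556}{\left(320 + \left(-67\right)^{2} + 42 \left(-67\right)\right) + \left(32 \left(-14\right) + 21\right)} = \frac{4965}{\left(320 + 4489 - 2814\right) + \left(-448 + 21\right)} = \frac{4965}{1995 - 427} = \frac{4965}{1568}$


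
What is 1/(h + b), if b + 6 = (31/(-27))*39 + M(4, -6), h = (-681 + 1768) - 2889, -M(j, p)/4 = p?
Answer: -9/16459 ≈ -0.00054681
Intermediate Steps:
M(j, p) = -4*p
h = -1802 (h = 1087 - 2889 = -1802)
b = -241/9 (b = -6 + ((31/(-27))*39 - 4*(-6)) = -6 + ((31*(-1/27))*39 + 24) = -6 + (-31/27*39 + 24) = -6 + (-403/9 + 24) = -6 - 187/9 = -241/9 ≈ -26.778)
1/(h + b) = 1/(-1802 - 241/9) = 1/(-16459/9) = -9/16459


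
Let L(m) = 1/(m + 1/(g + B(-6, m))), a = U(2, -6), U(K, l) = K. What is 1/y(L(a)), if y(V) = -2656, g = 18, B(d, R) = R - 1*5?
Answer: -1/2656 ≈ -0.00037651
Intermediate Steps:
a = 2
B(d, R) = -5 + R (B(d, R) = R - 5 = -5 + R)
L(m) = 1/(m + 1/(13 + m)) (L(m) = 1/(m + 1/(18 + (-5 + m))) = 1/(m + 1/(13 + m)))
1/y(L(a)) = 1/(-2656) = -1/2656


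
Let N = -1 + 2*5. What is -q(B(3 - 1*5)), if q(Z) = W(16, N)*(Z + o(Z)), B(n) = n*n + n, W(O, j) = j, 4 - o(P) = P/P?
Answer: -45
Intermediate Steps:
N = 9 (N = -1 + 10 = 9)
o(P) = 3 (o(P) = 4 - P/P = 4 - 1*1 = 4 - 1 = 3)
B(n) = n + n² (B(n) = n² + n = n + n²)
q(Z) = 27 + 9*Z (q(Z) = 9*(Z + 3) = 9*(3 + Z) = 27 + 9*Z)
-q(B(3 - 1*5)) = -(27 + 9*((3 - 1*5)*(1 + (3 - 1*5)))) = -(27 + 9*((3 - 5)*(1 + (3 - 5)))) = -(27 + 9*(-2*(1 - 2))) = -(27 + 9*(-2*(-1))) = -(27 + 9*2) = -(27 + 18) = -1*45 = -45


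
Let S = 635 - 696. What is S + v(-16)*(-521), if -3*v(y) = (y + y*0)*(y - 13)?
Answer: 241561/3 ≈ 80520.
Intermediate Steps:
v(y) = -y*(-13 + y)/3 (v(y) = -(y + y*0)*(y - 13)/3 = -(y + 0)*(-13 + y)/3 = -y*(-13 + y)/3)
S = -61
S + v(-16)*(-521) = -61 + ((⅓)*(-16)*(13 - 1*(-16)))*(-521) = -61 + ((⅓)*(-16)*(13 + 16))*(-521) = -61 + ((⅓)*(-16)*29)*(-521) = -61 - 464/3*(-521) = -61 + 241744/3 = 241561/3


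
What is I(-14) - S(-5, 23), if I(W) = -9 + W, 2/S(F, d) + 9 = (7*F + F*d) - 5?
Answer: -1885/82 ≈ -22.988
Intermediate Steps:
S(F, d) = 2/(-14 + 7*F + F*d) (S(F, d) = 2/(-9 + ((7*F + F*d) - 5)) = 2/(-9 + (-5 + 7*F + F*d)) = 2/(-14 + 7*F + F*d))
I(-14) - S(-5, 23) = (-9 - 14) - 2/(-14 + 7*(-5) - 5*23) = -23 - 2/(-14 - 35 - 115) = -23 - 2/(-164) = -23 - 2*(-1)/164 = -23 - 1*(-1/82) = -23 + 1/82 = -1885/82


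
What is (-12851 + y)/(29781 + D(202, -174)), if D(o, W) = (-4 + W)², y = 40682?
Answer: 27831/61465 ≈ 0.45279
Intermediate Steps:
(-12851 + y)/(29781 + D(202, -174)) = (-12851 + 40682)/(29781 + (-4 - 174)²) = 27831/(29781 + (-178)²) = 27831/(29781 + 31684) = 27831/61465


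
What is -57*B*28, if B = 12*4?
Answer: -76608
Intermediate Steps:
B = 48
-57*B*28 = -57*48*28 = -2736*28 = -76608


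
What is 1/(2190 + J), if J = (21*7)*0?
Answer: 1/2190 ≈ 0.00045662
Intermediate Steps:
J = 0 (J = 147*0 = 0)
1/(2190 + J) = 1/(2190 + 0) = 1/2190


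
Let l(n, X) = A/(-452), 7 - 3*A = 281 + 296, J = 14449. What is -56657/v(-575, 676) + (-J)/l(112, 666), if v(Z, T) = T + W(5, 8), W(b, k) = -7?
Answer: -2189984521/63555 ≈ -34458.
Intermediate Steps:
A = -190 (A = 7/3 - (281 + 296)/3 = 7/3 - ⅓*577 = 7/3 - 577/3 = -190)
v(Z, T) = -7 + T (v(Z, T) = T - 7 = -7 + T)
l(n, X) = 95/226 (l(n, X) = -190/(-452) = -190*(-1/452) = 95/226)
-56657/v(-575, 676) + (-J)/l(112, 666) = -56657/(-7 + 676) + (-1*14449)/(95/226) = -56657/669 - 14449*226/95 = -56657*1/669 - 3265474/95 = -56657/669 - 3265474/95 = -2189984521/63555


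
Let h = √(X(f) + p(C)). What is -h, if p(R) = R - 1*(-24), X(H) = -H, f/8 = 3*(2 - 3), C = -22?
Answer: -√26 ≈ -5.0990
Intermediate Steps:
f = -24 (f = 8*(3*(2 - 3)) = 8*(3*(-1)) = 8*(-3) = -24)
p(R) = 24 + R (p(R) = R + 24 = 24 + R)
h = √26 (h = √(-1*(-24) + (24 - 22)) = √(24 + 2) = √26 ≈ 5.0990)
-h = -√26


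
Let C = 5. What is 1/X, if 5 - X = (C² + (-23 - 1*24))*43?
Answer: 1/951 ≈ 0.0010515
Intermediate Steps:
X = 951 (X = 5 - (5² + (-23 - 1*24))*43 = 5 - (25 + (-23 - 24))*43 = 5 - (25 - 47)*43 = 5 - (-22)*43 = 5 - 1*(-946) = 5 + 946 = 951)
1/X = 1/951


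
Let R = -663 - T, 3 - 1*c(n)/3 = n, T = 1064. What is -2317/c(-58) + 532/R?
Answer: -4098815/316041 ≈ -12.969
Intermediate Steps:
c(n) = 9 - 3*n
R = -1727 (R = -663 - 1*1064 = -663 - 1064 = -1727)
-2317/c(-58) + 532/R = -2317/(9 - 3*(-58)) + 532/(-1727) = -2317/(9 + 174) + 532*(-1/1727) = -2317/183 - 532/1727 = -4098815/316041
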